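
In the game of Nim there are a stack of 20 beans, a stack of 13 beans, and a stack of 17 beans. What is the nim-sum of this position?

8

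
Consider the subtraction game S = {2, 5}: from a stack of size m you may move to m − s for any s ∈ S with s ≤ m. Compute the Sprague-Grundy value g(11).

0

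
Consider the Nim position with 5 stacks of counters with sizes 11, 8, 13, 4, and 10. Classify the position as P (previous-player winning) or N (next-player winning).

Nim-sum: 11 ⊕ 8 ⊕ 13 ⊕ 4 ⊕ 10 = 0.
The nim-sum is 0, so this is a P-position: the player to move is in a losing position under optimal play.

P-position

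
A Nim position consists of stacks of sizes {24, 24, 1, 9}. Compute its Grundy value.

8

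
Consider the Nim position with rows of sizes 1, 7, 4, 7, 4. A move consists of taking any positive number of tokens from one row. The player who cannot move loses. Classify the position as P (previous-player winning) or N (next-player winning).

N-position

Bitwise XOR of the heap sizes:
  001  (1)
  111  (7)
  100  (4)
  111  (7)
  100  (4)
  ---
  001  (1)
The nim-sum is 1 ≠ 0, so this is an N-position: the player to move can win.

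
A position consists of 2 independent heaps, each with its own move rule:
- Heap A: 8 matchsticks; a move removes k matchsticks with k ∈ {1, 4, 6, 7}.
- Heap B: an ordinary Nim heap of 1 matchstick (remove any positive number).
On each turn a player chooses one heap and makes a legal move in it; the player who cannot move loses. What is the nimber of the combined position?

2

Build the Grundy sequence for heap A with g(k) = mex{g(k−s) : s ∈ {1, 4, 6, 7}, s ≤ k}:
g(0) = mex{} = 0
g(1) = mex{0} = 1
g(2) = mex{1} = 0
g(3) = mex{0} = 1
g(4) = mex{0,1} = 2
g(5) = mex{1,2} = 0
g(6) = mex{0} = 1
g(7) = mex{0,1} = 2
g(8) = mex{0,1,2} = 3
So g(8) = 3.
Heap B is a plain Nim heap of size 1, so its Grundy value is 1.
By the Sprague-Grundy theorem, the Grundy value of a sum of independent games is the XOR of the component values.
Combined value = 3 ⊕ 1 = 2.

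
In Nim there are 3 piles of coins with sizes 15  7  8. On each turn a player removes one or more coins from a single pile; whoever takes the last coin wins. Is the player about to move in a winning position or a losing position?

Write each in binary and XOR column by column:
  1111  (15)
  0111  (7)
  1000  (8)
  ----
  0000  (0)
The nim-sum is 0, so this is a P-position: the player to move is in a losing position under optimal play.

Losing position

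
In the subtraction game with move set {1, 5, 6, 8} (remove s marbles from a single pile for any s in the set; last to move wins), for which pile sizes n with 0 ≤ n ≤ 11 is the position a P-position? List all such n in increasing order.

0, 2, 4, 11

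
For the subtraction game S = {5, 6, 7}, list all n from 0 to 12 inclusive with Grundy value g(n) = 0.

Grundy values for subtraction set {5, 6, 7}:
g(0) = mex{} = 0
g(1) = mex{} = 0
g(2) = mex{} = 0
g(3) = mex{} = 0
g(4) = mex{} = 0
g(5) = mex{0} = 1
g(6) = mex{0} = 1
g(7) = mex{0} = 1
g(8) = mex{0} = 1
g(9) = mex{0} = 1
g(10) = mex{0,1} = 2
g(11) = mex{0,1} = 2
g(12) = mex{1} = 0
The P-positions (g = 0) in 0..12 are 0, 1, 2, 3, 4, 12.

0, 1, 2, 3, 4, 12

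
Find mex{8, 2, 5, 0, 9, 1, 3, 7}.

4

The values 0, 1, 2, 3 are all present; 4 is the first non-negative integer missing from the set.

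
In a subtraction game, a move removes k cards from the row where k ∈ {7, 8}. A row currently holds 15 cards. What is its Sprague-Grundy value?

0

Compute g(0), g(1), … for moves {7, 8}:
k:     0  1  2  3  4  5  6  7  8  9 10 11 12 13 14 15
g(k):  0  0  0  0  0  0  0  1  1  1  1  1  1  1  2  0
So g(15) = 0.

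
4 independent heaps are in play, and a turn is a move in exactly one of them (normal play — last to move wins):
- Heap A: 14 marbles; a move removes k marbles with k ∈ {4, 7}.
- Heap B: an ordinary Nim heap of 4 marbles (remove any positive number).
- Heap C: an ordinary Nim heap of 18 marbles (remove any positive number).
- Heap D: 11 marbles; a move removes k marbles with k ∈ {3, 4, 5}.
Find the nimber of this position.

Grundy values for heap A (subtraction set {4, 7}):
g(0) = mex{} = 0
g(1) = mex{} = 0
g(2) = mex{} = 0
g(3) = mex{} = 0
g(4) = mex{0} = 1
g(5) = mex{0} = 1
g(6) = mex{0} = 1
g(7) = mex{0} = 1
g(8) = mex{0,1} = 2
g(9) = mex{0,1} = 2
g(10) = mex{0,1} = 2
g(11) = mex{1} = 0
g(12) = mex{1,2} = 0
g(13) = mex{1,2} = 0
g(14) = mex{1,2} = 0
So g(14) = 0.
Heap B is a plain Nim heap of size 4, so its Grundy value is 4.
Heap C is a plain Nim heap of size 18, so its Grundy value is 18.
Grundy values for heap D (subtraction set {3, 4, 5}):
k:     0  1  2  3  4  5  6  7  8  9 10 11
g(k):  0  0  0  1  1  1  2  2  0  0  0  1
So g(11) = 1.
The value of a disjunctive sum is the nim-sum of the parts.
Combined value = 0 XOR 4 XOR 18 XOR 1 = 23.

23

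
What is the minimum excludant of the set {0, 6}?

0 is in the set but 1 is not, so the mex is 1.

1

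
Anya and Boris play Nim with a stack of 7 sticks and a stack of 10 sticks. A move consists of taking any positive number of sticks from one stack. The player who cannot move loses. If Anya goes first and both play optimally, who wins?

Nim-sum: 7 ^ 10 = 13.
The nim-sum is 13 ≠ 0, so this is an N-position: the player to move can win; Anya has a winning move.

Anya wins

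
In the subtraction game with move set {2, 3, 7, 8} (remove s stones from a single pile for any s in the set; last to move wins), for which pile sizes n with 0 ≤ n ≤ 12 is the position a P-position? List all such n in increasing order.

0, 1, 5, 6, 10, 11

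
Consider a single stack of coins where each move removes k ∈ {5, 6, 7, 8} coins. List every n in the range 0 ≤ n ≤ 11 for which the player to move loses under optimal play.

Grundy values for subtraction set {5, 6, 7, 8}:
k:     0  1  2  3  4  5  6  7  8  9 10 11
g(k):  0  0  0  0  0  1  1  1  1  1  2  2
The P-positions (g = 0) in 0..11 are 0, 1, 2, 3, 4.

0, 1, 2, 3, 4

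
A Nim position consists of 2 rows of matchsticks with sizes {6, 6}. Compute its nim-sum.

0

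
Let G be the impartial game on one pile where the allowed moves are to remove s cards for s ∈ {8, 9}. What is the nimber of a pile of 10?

1

Grundy values for subtraction set {8, 9}:
k:     0  1  2  3  4  5  6  7  8  9 10
g(k):  0  0  0  0  0  0  0  0  1  1  1
So g(10) = 1.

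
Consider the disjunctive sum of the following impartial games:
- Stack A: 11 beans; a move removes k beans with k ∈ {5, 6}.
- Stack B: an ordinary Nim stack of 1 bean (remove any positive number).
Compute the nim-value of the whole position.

1

For stack A, compute g(0), g(1), … with moves {5, 6}:
k:     0  1  2  3  4  5  6  7  8  9 10 11
g(k):  0  0  0  0  0  1  1  1  1  1  2  0
So g(11) = 0.
Stack B is a plain Nim stack of size 1, so its Grundy value is 1.
By the Sprague-Grundy theorem, the Grundy value of a sum of independent games is the XOR of the component values.
Combined value = 0 ⊕ 1 = 1.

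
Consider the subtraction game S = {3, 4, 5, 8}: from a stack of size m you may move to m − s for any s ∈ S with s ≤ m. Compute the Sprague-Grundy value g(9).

3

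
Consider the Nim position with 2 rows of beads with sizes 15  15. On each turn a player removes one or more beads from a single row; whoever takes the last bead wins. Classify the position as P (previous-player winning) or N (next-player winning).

P-position

Nim-sum: 15 ^ 15 = 0.
The nim-sum is 0, so this is a P-position: the player to move is in a losing position under optimal play.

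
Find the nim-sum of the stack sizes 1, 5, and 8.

12

Nim-sum: 1 ⊕ 5 ⊕ 8 = 12.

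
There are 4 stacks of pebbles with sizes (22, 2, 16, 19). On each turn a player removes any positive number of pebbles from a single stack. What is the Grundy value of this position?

Compute the nim-sum pairwise:
22 ⊕ 2 = 20
20 ⊕ 16 = 4
4 ⊕ 19 = 23

23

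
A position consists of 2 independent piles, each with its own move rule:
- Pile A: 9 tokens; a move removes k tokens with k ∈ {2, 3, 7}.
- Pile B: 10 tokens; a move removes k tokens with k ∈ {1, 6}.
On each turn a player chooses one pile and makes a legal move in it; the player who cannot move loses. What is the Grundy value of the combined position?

3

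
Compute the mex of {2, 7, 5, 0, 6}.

1

0 is in the set but 1 is not, so the mex is 1.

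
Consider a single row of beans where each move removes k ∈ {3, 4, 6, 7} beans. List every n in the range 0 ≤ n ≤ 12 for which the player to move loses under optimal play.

0, 1, 2, 10, 11, 12

Compute g(0), g(1), … for moves {3, 4, 6, 7}:
g(0) = mex{} = 0
g(1) = mex{} = 0
g(2) = mex{} = 0
g(3) = mex{0} = 1
g(4) = mex{0} = 1
g(5) = mex{0} = 1
g(6) = mex{0,1} = 2
g(7) = mex{0,1} = 2
g(8) = mex{0,1} = 2
g(9) = mex{0,1,2} = 3
g(10) = mex{1,2} = 0
g(11) = mex{1,2} = 0
g(12) = mex{1,2,3} = 0
The P-positions (g = 0) in 0..12 are 0, 1, 2, 10, 11, 12.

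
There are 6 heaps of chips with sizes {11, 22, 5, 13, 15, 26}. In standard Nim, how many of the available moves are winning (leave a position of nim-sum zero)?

Compute the nim-sum pairwise:
11 XOR 22 = 29
29 XOR 5 = 24
24 XOR 13 = 21
21 XOR 15 = 26
26 XOR 26 = 0
The nim-sum is already 0, so every move leaves a nonzero nim-sum — there are no winning moves.

0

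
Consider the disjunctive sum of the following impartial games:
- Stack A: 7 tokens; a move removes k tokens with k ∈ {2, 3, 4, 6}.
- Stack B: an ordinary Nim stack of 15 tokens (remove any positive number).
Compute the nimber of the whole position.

Grundy values for stack A (subtraction set {2, 3, 4, 6}):
k:     0  1  2  3  4  5  6  7
g(k):  0  0  1  1  2  2  3  3
So g(7) = 3.
Stack B is a plain Nim stack of size 15, so its Grundy value is 15.
The value of a disjunctive sum is the nim-sum of the parts.
Combined value = 3 ⊕ 15 = 12.

12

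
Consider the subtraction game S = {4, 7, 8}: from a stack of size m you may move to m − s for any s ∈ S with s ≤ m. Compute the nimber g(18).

Grundy values for subtraction set {4, 7, 8}:
k:     0  1  2  3  4  5  6  7  8  9 10 11 12 13 14 15 16 17 18
g(k):  0  0  0  0  1  1  1  1  2  2  2  2  0  0  0  0  1  1  1
So g(18) = 1.

1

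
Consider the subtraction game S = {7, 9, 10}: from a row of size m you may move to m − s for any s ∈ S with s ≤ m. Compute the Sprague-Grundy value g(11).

Grundy values for subtraction set {7, 9, 10}:
k:     0  1  2  3  4  5  6  7  8  9 10 11
g(k):  0  0  0  0  0  0  0  1  1  1  1  1
So g(11) = 1.

1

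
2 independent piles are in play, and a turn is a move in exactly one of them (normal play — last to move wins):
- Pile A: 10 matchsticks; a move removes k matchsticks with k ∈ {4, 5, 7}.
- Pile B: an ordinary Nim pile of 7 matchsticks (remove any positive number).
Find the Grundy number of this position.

5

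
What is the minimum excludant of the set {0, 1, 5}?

The values 0, 1 are all present; 2 is the first non-negative integer missing from the set.

2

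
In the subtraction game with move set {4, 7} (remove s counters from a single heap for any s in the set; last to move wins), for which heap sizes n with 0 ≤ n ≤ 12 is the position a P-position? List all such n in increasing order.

0, 1, 2, 3, 11, 12

Build the Grundy sequence with g(k) = mex{g(k−s) : s ∈ {4, 7}, s ≤ k}:
g(0) = mex{} = 0
g(1) = mex{} = 0
g(2) = mex{} = 0
g(3) = mex{} = 0
g(4) = mex{0} = 1
g(5) = mex{0} = 1
g(6) = mex{0} = 1
g(7) = mex{0} = 1
g(8) = mex{0,1} = 2
g(9) = mex{0,1} = 2
g(10) = mex{0,1} = 2
g(11) = mex{1} = 0
g(12) = mex{1,2} = 0
The P-positions (g = 0) in 0..12 are 0, 1, 2, 3, 11, 12.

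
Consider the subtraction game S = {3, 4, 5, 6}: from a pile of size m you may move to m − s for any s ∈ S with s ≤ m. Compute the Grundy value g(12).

1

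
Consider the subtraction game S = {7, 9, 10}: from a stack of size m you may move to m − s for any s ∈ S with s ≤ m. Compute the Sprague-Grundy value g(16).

2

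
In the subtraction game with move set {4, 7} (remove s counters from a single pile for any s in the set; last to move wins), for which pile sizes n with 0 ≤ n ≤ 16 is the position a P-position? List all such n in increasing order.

0, 1, 2, 3, 11, 12, 13, 14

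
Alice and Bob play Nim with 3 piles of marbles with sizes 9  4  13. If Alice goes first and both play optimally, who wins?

Bob wins

Nim-sum: 9 ^ 4 ^ 13 = 0.
The nim-sum is 0, so this is a P-position: the player to move is in a losing position under optimal play; Alice is about to move from it and so loses — Bob wins.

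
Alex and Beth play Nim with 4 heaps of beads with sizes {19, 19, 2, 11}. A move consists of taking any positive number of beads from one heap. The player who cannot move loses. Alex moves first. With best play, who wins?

Nim-sum: 19 XOR 19 XOR 2 XOR 11 = 9.
The nim-sum is 9 ≠ 0, so this is an N-position: the player to move can win; Alex has a winning move.

Alex wins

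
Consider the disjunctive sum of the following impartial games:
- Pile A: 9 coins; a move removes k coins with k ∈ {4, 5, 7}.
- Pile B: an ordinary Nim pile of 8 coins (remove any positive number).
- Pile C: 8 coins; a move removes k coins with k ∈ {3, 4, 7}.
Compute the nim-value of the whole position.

8

Grundy values for pile A (subtraction set {4, 5, 7}):
k:     0  1  2  3  4  5  6  7  8  9
g(k):  0  0  0  0  1  1  1  1  2  2
So g(9) = 2.
Pile B is a plain Nim pile of size 8, so its Grundy value is 8.
For pile C, compute g(0), g(1), … with moves {3, 4, 7}:
g(0) = mex{} = 0
g(1) = mex{} = 0
g(2) = mex{} = 0
g(3) = mex{0} = 1
g(4) = mex{0} = 1
g(5) = mex{0} = 1
g(6) = mex{0,1} = 2
g(7) = mex{0,1} = 2
g(8) = mex{0,1} = 2
So g(8) = 2.
By the Sprague-Grundy theorem, the Grundy value of a sum of independent games is the XOR of the component values.
Combined value = 2 XOR 8 XOR 2 = 8.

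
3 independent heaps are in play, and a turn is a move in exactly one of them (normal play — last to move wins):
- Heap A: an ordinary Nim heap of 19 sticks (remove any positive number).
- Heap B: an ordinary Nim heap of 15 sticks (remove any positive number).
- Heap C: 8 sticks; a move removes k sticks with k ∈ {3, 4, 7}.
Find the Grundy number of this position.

30

Heap A is a plain Nim heap of size 19, so its Grundy value is 19.
Heap B is a plain Nim heap of size 15, so its Grundy value is 15.
For heap C, compute g(0), g(1), … with moves {3, 4, 7}:
k:     0  1  2  3  4  5  6  7  8
g(k):  0  0  0  1  1  1  2  2  2
So g(8) = 2.
The value of a disjunctive sum is the nim-sum of the parts.
Combined value = 19 XOR 15 XOR 2 = 30.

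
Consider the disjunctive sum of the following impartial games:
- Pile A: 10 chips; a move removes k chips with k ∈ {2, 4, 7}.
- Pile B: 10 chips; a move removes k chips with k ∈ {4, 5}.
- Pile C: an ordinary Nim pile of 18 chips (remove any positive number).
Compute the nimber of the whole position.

16

Build the Grundy sequence for pile A with g(k) = mex{g(k−s) : s ∈ {2, 4, 7}, s ≤ k}:
k:     0  1  2  3  4  5  6  7  8  9 10
g(k):  0  0  1  1  2  2  0  3  1  0  2
So g(10) = 2.
Build the Grundy sequence for pile B with g(k) = mex{g(k−s) : s ∈ {4, 5}, s ≤ k}:
g(0) = mex{} = 0
g(1) = mex{} = 0
g(2) = mex{} = 0
g(3) = mex{} = 0
g(4) = mex{0} = 1
g(5) = mex{0} = 1
g(6) = mex{0} = 1
g(7) = mex{0} = 1
g(8) = mex{0,1} = 2
g(9) = mex{1} = 0
g(10) = mex{1} = 0
So g(10) = 0.
Pile C is a plain Nim pile of size 18, so its Grundy value is 18.
The value of a disjunctive sum is the nim-sum of the parts.
Combined value = 2 ⊕ 0 ⊕ 18 = 16.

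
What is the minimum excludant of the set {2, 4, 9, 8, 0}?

1

0 is in the set but 1 is not, so the mex is 1.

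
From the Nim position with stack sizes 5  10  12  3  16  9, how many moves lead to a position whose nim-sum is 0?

Compute the nim-sum pairwise:
5 ⊕ 10 = 15
15 ⊕ 12 = 3
3 ⊕ 3 = 0
0 ⊕ 16 = 16
16 ⊕ 9 = 25
The overall nim-sum is X = 25. A stack of size p has a winning move iff p XOR X < p (reduce it to p XOR X).
  5: 5 XOR 25 = 28 ≥ 5 — no move.
  10: 10 XOR 25 = 19 ≥ 10 — no move.
  12: 12 XOR 25 = 21 ≥ 12 — no move.
  3: 3 XOR 25 = 26 ≥ 3 — no move.
  16: 16 XOR 25 = 9 < 16 — winning move (to 9).
  9: 9 XOR 25 = 16 ≥ 9 — no move.
That gives 1 winning move.

1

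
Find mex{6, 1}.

0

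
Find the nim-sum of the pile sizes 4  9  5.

8

Compute the nim-sum pairwise:
4 ⊕ 9 = 13
13 ⊕ 5 = 8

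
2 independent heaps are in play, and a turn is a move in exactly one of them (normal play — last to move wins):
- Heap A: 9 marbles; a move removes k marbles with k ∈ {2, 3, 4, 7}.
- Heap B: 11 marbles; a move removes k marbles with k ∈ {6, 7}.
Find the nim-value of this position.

5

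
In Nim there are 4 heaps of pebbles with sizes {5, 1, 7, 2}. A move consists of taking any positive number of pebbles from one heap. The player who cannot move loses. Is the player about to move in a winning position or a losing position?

Winning position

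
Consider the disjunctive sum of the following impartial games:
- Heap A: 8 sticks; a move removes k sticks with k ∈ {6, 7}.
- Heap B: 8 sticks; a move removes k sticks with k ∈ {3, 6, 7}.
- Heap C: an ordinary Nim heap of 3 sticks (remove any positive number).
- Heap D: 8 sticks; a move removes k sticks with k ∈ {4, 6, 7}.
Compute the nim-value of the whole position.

Grundy values for heap A (subtraction set {6, 7}):
k:     0  1  2  3  4  5  6  7  8
g(k):  0  0  0  0  0  0  1  1  1
So g(8) = 1.
Grundy values for heap B (subtraction set {3, 6, 7}):
g(0) = mex{} = 0
g(1) = mex{} = 0
g(2) = mex{} = 0
g(3) = mex{0} = 1
g(4) = mex{0} = 1
g(5) = mex{0} = 1
g(6) = mex{0,1} = 2
g(7) = mex{0,1} = 2
g(8) = mex{0,1} = 2
So g(8) = 2.
Heap C is a plain Nim heap of size 3, so its Grundy value is 3.
Grundy values for heap D (subtraction set {4, 6, 7}):
k:     0  1  2  3  4  5  6  7  8
g(k):  0  0  0  0  1  1  1  1  2
So g(8) = 2.
The value of a disjunctive sum is the nim-sum of the parts.
Combined value = 1 XOR 2 XOR 3 XOR 2 = 2.

2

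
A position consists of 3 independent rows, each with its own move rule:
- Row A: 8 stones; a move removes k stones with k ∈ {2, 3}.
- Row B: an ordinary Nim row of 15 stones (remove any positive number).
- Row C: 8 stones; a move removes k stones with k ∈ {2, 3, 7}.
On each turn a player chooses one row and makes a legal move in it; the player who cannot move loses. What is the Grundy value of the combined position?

Build the Grundy sequence for row A with g(k) = mex{g(k−s) : s ∈ {2, 3}, s ≤ k}:
k:     0  1  2  3  4  5  6  7  8
g(k):  0  0  1  1  2  0  0  1  1
So g(8) = 1.
Row B is a plain Nim row of size 15, so its Grundy value is 15.
Build the Grundy sequence for row C with g(k) = mex{g(k−s) : s ∈ {2, 3, 7}, s ≤ k}:
k:     0  1  2  3  4  5  6  7  8
g(k):  0  0  1  1  2  0  0  1  1
So g(8) = 1.
By the Sprague-Grundy theorem, the Grundy value of a sum of independent games is the XOR of the component values.
Combined value = 1 ⊕ 15 ⊕ 1 = 15.

15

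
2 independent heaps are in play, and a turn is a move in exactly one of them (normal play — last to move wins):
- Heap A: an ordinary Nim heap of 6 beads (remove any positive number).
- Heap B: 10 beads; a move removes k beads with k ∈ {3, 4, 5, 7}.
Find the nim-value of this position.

Heap A is a plain Nim heap of size 6, so its Grundy value is 6.
Build the Grundy sequence for heap B with g(k) = mex{g(k−s) : s ∈ {3, 4, 5, 7}, s ≤ k}:
k:     0  1  2  3  4  5  6  7  8  9 10
g(k):  0  0  0  1  1  1  2  2  2  3  0
So g(10) = 0.
By the Sprague-Grundy theorem, the Grundy value of a sum of independent games is the XOR of the component values.
Combined value = 6 ⊕ 0 = 6.

6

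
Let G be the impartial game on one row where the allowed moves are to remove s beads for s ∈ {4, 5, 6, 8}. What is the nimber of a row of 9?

2

Build the Grundy sequence with g(k) = mex{g(k−s) : s ∈ {4, 5, 6, 8}, s ≤ k}:
g(0) = mex{} = 0
g(1) = mex{} = 0
g(2) = mex{} = 0
g(3) = mex{} = 0
g(4) = mex{0} = 1
g(5) = mex{0} = 1
g(6) = mex{0} = 1
g(7) = mex{0} = 1
g(8) = mex{0,1} = 2
g(9) = mex{0,1} = 2
So g(9) = 2.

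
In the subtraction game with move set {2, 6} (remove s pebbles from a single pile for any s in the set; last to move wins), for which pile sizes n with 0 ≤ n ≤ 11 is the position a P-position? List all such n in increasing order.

0, 1, 4, 5, 8, 9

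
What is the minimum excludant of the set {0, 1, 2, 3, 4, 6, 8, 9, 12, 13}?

5

The values 0, 1, 2, 3, 4 are all present; 5 is the first non-negative integer missing from the set.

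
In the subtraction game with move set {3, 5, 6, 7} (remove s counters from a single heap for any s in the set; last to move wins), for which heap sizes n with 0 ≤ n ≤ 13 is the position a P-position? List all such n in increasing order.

0, 1, 2, 10, 11, 12

Build the Grundy sequence with g(k) = mex{g(k−s) : s ∈ {3, 5, 6, 7}, s ≤ k}:
g(0) = mex{} = 0
g(1) = mex{} = 0
g(2) = mex{} = 0
g(3) = mex{0} = 1
g(4) = mex{0} = 1
g(5) = mex{0} = 1
g(6) = mex{0,1} = 2
g(7) = mex{0,1} = 2
g(8) = mex{0,1} = 2
g(9) = mex{0,1,2} = 3
g(10) = mex{1,2} = 0
g(11) = mex{1,2} = 0
g(12) = mex{1,2,3} = 0
g(13) = mex{0,2} = 1
The P-positions (g = 0) in 0..13 are 0, 1, 2, 10, 11, 12.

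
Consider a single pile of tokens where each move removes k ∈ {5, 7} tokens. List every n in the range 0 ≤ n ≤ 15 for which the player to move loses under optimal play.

0, 1, 2, 3, 4, 12, 13, 14, 15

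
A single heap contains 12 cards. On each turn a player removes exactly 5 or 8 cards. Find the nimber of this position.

2

Compute g(0), g(1), … for moves {5, 8}:
g(0) = mex{} = 0
g(1) = mex{} = 0
g(2) = mex{} = 0
g(3) = mex{} = 0
g(4) = mex{} = 0
g(5) = mex{0} = 1
g(6) = mex{0} = 1
g(7) = mex{0} = 1
g(8) = mex{0} = 1
g(9) = mex{0} = 1
g(10) = mex{0,1} = 2
g(11) = mex{0,1} = 2
g(12) = mex{0,1} = 2
So g(12) = 2.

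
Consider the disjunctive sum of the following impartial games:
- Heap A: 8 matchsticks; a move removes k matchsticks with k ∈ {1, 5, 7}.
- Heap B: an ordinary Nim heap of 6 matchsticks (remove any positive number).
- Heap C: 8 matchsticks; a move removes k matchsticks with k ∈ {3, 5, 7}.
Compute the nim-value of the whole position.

Build the Grundy sequence for heap A with g(k) = mex{g(k−s) : s ∈ {1, 5, 7}, s ≤ k}:
k:     0  1  2  3  4  5  6  7  8
g(k):  0  1  0  1  0  1  0  1  0
So g(8) = 0.
Heap B is a plain Nim heap of size 6, so its Grundy value is 6.
Grundy values for heap C (subtraction set {3, 5, 7}):
g(0) = mex{} = 0
g(1) = mex{} = 0
g(2) = mex{} = 0
g(3) = mex{0} = 1
g(4) = mex{0} = 1
g(5) = mex{0} = 1
g(6) = mex{0,1} = 2
g(7) = mex{0,1} = 2
g(8) = mex{0,1} = 2
So g(8) = 2.
The value of a disjunctive sum is the nim-sum of the parts.
Combined value = 0 XOR 6 XOR 2 = 4.

4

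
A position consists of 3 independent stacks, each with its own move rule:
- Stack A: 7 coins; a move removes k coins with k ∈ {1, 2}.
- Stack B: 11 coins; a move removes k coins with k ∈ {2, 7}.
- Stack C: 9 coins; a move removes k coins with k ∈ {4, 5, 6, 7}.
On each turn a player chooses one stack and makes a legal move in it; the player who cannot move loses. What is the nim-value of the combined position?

Build the Grundy sequence for stack A with g(k) = mex{g(k−s) : s ∈ {1, 2}, s ≤ k}:
g(0) = mex{} = 0
g(1) = mex{0} = 1
g(2) = mex{0,1} = 2
g(3) = mex{1,2} = 0
g(4) = mex{0,2} = 1
g(5) = mex{0,1} = 2
g(6) = mex{1,2} = 0
g(7) = mex{0,2} = 1
So g(7) = 1.
For stack B, compute g(0), g(1), … with moves {2, 7}:
g(0) = mex{} = 0
g(1) = mex{} = 0
g(2) = mex{0} = 1
g(3) = mex{0} = 1
g(4) = mex{1} = 0
g(5) = mex{1} = 0
g(6) = mex{0} = 1
g(7) = mex{0} = 1
g(8) = mex{0,1} = 2
g(9) = mex{1} = 0
g(10) = mex{1,2} = 0
g(11) = mex{0} = 1
So g(11) = 1.
For stack C, compute g(0), g(1), … with moves {4, 5, 6, 7}:
k:     0  1  2  3  4  5  6  7  8  9
g(k):  0  0  0  0  1  1  1  1  2  2
So g(9) = 2.
The value of a disjunctive sum is the nim-sum of the parts.
Combined value = 1 XOR 1 XOR 2 = 2.

2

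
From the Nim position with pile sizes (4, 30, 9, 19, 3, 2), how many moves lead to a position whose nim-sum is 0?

3

Nim-sum: 4 XOR 30 XOR 9 XOR 19 XOR 3 XOR 2 = 1.
The overall nim-sum is X = 1. A pile of size p has a winning move iff p XOR X < p (reduce it to p XOR X).
  4: 4 XOR 1 = 5 ≥ 4 — no move.
  30: 30 XOR 1 = 31 ≥ 30 — no move.
  9: 9 XOR 1 = 8 < 9 — winning move (to 8).
  19: 19 XOR 1 = 18 < 19 — winning move (to 18).
  3: 3 XOR 1 = 2 < 3 — winning move (to 2).
  2: 2 XOR 1 = 3 ≥ 2 — no move.
That gives 3 winning moves.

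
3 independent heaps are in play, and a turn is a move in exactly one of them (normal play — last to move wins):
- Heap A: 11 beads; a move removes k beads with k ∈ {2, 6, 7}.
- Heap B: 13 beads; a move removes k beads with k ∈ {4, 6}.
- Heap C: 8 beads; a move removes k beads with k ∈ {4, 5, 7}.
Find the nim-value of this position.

Grundy values for heap A (subtraction set {2, 6, 7}):
g(0) = mex{} = 0
g(1) = mex{} = 0
g(2) = mex{0} = 1
g(3) = mex{0} = 1
g(4) = mex{1} = 0
g(5) = mex{1} = 0
g(6) = mex{0} = 1
g(7) = mex{0} = 1
g(8) = mex{0,1} = 2
g(9) = mex{1} = 0
g(10) = mex{0,1,2} = 3
g(11) = mex{0} = 1
So g(11) = 1.
Grundy values for heap B (subtraction set {4, 6}):
g(0) = mex{} = 0
g(1) = mex{} = 0
g(2) = mex{} = 0
g(3) = mex{} = 0
g(4) = mex{0} = 1
g(5) = mex{0} = 1
g(6) = mex{0} = 1
g(7) = mex{0} = 1
g(8) = mex{0,1} = 2
g(9) = mex{0,1} = 2
g(10) = mex{1} = 0
g(11) = mex{1} = 0
g(12) = mex{1,2} = 0
g(13) = mex{1,2} = 0
So g(13) = 0.
Build the Grundy sequence for heap C with g(k) = mex{g(k−s) : s ∈ {4, 5, 7}, s ≤ k}:
k:     0  1  2  3  4  5  6  7  8
g(k):  0  0  0  0  1  1  1  1  2
So g(8) = 2.
The value of a disjunctive sum is the nim-sum of the parts.
Combined value = 1 ⊕ 0 ⊕ 2 = 3.

3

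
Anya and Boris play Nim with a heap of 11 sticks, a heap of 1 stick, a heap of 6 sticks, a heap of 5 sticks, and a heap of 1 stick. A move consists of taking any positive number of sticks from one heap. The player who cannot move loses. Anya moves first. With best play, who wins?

Write each in binary and XOR column by column:
  1011  (11)
  0001  (1)
  0110  (6)
  0101  (5)
  0001  (1)
  ----
  1000  (8)
The nim-sum is 8 ≠ 0, so this is an N-position: the player to move can win; Anya has a winning move.

Anya wins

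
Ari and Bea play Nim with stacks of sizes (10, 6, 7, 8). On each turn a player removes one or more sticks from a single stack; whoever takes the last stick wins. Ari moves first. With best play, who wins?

Ari wins

Write each in binary and XOR column by column:
  1010  (10)
  0110  (6)
  0111  (7)
  1000  (8)
  ----
  0011  (3)
The nim-sum is 3 ≠ 0, so this is an N-position: the player to move can win; Ari has a winning move.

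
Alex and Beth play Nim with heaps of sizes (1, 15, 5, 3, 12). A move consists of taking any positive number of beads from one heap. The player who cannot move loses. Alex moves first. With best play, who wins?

Alex wins

Nim-sum: 1 ^ 15 ^ 5 ^ 3 ^ 12 = 4.
The nim-sum is 4 ≠ 0, so this is an N-position: the player to move can win; Alex has a winning move.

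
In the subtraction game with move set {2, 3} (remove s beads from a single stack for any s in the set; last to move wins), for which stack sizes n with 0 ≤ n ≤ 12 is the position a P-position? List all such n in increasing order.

Compute g(0), g(1), … for moves {2, 3}:
k:     0  1  2  3  4  5  6  7  8  9 10 11 12
g(k):  0  0  1  1  2  0  0  1  1  2  0  0  1
The P-positions (g = 0) in 0..12 are 0, 1, 5, 6, 10, 11.

0, 1, 5, 6, 10, 11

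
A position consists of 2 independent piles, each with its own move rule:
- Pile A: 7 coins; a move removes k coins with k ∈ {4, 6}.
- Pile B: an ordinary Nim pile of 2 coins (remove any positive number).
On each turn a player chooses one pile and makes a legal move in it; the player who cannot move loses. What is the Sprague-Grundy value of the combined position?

For pile A, compute g(0), g(1), … with moves {4, 6}:
k:     0  1  2  3  4  5  6  7
g(k):  0  0  0  0  1  1  1  1
So g(7) = 1.
Pile B is a plain Nim pile of size 2, so its Grundy value is 2.
The value of a disjunctive sum is the nim-sum of the parts.
Combined value = 1 XOR 2 = 3.

3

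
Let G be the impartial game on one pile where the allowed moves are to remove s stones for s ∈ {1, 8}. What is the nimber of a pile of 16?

1

Compute g(0), g(1), … for moves {1, 8}:
k:     0  1  2  3  4  5  6  7  8  9 10 11 12 13 14 15 16
g(k):  0  1  0  1  0  1  0  1  2  0  1  0  1  0  1  0  1
So g(16) = 1.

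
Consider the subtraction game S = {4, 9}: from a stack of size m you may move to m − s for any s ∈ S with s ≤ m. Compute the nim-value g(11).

2

Compute g(0), g(1), … for moves {4, 9}:
g(0) = mex{} = 0
g(1) = mex{} = 0
g(2) = mex{} = 0
g(3) = mex{} = 0
g(4) = mex{0} = 1
g(5) = mex{0} = 1
g(6) = mex{0} = 1
g(7) = mex{0} = 1
g(8) = mex{1} = 0
g(9) = mex{0,1} = 2
g(10) = mex{0,1} = 2
g(11) = mex{0,1} = 2
So g(11) = 2.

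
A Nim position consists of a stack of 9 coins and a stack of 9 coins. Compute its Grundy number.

0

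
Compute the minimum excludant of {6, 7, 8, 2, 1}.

0

0 is not in the set, so the mex is 0.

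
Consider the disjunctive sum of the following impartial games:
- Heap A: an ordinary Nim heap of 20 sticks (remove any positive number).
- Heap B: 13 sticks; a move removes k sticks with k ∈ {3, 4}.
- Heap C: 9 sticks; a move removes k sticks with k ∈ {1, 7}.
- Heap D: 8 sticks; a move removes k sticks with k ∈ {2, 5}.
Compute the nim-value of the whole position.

Heap A is a plain Nim heap of size 20, so its Grundy value is 20.
Build the Grundy sequence for heap B with g(k) = mex{g(k−s) : s ∈ {3, 4}, s ≤ k}:
g(0) = mex{} = 0
g(1) = mex{} = 0
g(2) = mex{} = 0
g(3) = mex{0} = 1
g(4) = mex{0} = 1
g(5) = mex{0} = 1
g(6) = mex{0,1} = 2
g(7) = mex{1} = 0
g(8) = mex{1} = 0
g(9) = mex{1,2} = 0
g(10) = mex{0,2} = 1
g(11) = mex{0} = 1
g(12) = mex{0} = 1
g(13) = mex{0,1} = 2
So g(13) = 2.
Grundy values for heap C (subtraction set {1, 7}):
k:     0  1  2  3  4  5  6  7  8  9
g(k):  0  1  0  1  0  1  0  1  0  1
So g(9) = 1.
Grundy values for heap D (subtraction set {2, 5}):
k:     0  1  2  3  4  5  6  7  8
g(k):  0  0  1  1  0  2  1  0  0
So g(8) = 0.
The value of a disjunctive sum is the nim-sum of the parts.
Combined value = 20 ⊕ 2 ⊕ 1 ⊕ 0 = 23.

23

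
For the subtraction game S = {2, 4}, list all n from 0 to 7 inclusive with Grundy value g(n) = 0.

0, 1, 6, 7

Compute g(0), g(1), … for moves {2, 4}:
k:     0  1  2  3  4  5  6  7
g(k):  0  0  1  1  2  2  0  0
The P-positions (g = 0) in 0..7 are 0, 1, 6, 7.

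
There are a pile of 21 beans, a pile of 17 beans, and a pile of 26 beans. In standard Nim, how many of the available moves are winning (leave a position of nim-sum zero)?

Nim-sum: 21 XOR 17 XOR 26 = 30.
The overall nim-sum is X = 30. A pile of size p has a winning move iff p XOR X < p (reduce it to p XOR X).
  21: 21 XOR 30 = 11 < 21 — winning move (to 11).
  17: 17 XOR 30 = 15 < 17 — winning move (to 15).
  26: 26 XOR 30 = 4 < 26 — winning move (to 4).
That gives 3 winning moves.

3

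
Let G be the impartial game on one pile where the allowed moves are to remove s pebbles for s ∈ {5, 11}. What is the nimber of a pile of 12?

Compute g(0), g(1), … for moves {5, 11}:
k:     0  1  2  3  4  5  6  7  8  9 10 11 12
g(k):  0  0  0  0  0  1  1  1  1  1  0  2  2
So g(12) = 2.

2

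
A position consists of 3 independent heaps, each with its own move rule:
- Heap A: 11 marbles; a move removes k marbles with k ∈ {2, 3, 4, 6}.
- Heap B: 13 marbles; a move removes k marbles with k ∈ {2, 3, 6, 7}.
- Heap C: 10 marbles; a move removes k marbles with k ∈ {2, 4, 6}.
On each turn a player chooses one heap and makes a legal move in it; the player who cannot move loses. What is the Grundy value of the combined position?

2

Build the Grundy sequence for heap A with g(k) = mex{g(k−s) : s ∈ {2, 3, 4, 6}, s ≤ k}:
g(0) = mex{} = 0
g(1) = mex{} = 0
g(2) = mex{0} = 1
g(3) = mex{0} = 1
g(4) = mex{0,1} = 2
g(5) = mex{0,1} = 2
g(6) = mex{0,1,2} = 3
g(7) = mex{0,1,2} = 3
g(8) = mex{1,2,3} = 0
g(9) = mex{1,2,3} = 0
g(10) = mex{0,2,3} = 1
g(11) = mex{0,2,3} = 1
So g(11) = 1.
Grundy values for heap B (subtraction set {2, 3, 6, 7}):
g(0) = mex{} = 0
g(1) = mex{} = 0
g(2) = mex{0} = 1
g(3) = mex{0} = 1
g(4) = mex{0,1} = 2
g(5) = mex{1} = 0
g(6) = mex{0,1,2} = 3
g(7) = mex{0,2} = 1
g(8) = mex{0,1,3} = 2
g(9) = mex{1,3} = 0
g(10) = mex{1,2} = 0
g(11) = mex{0,2} = 1
g(12) = mex{0,3} = 1
g(13) = mex{0,1,3} = 2
So g(13) = 2.
Build the Grundy sequence for heap C with g(k) = mex{g(k−s) : s ∈ {2, 4, 6}, s ≤ k}:
g(0) = mex{} = 0
g(1) = mex{} = 0
g(2) = mex{0} = 1
g(3) = mex{0} = 1
g(4) = mex{0,1} = 2
g(5) = mex{0,1} = 2
g(6) = mex{0,1,2} = 3
g(7) = mex{0,1,2} = 3
g(8) = mex{1,2,3} = 0
g(9) = mex{1,2,3} = 0
g(10) = mex{0,2,3} = 1
So g(10) = 1.
By the Sprague-Grundy theorem, the Grundy value of a sum of independent games is the XOR of the component values.
Combined value = 1 XOR 2 XOR 1 = 2.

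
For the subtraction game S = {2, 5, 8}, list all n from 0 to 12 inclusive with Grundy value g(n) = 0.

0, 1, 4, 7, 10, 11

Build the Grundy sequence with g(k) = mex{g(k−s) : s ∈ {2, 5, 8}, s ≤ k}:
k:     0  1  2  3  4  5  6  7  8  9 10 11 12
g(k):  0  0  1  1  0  2  1  0  2  1  0  0  1
The P-positions (g = 0) in 0..12 are 0, 1, 4, 7, 10, 11.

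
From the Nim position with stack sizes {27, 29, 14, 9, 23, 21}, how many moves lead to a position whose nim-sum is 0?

Write each in binary and XOR column by column:
  11011  (27)
  11101  (29)
  01110  (14)
  01001  (9)
  10111  (23)
  10101  (21)
  -----
  00011  (3)
The overall nim-sum is X = 3. A stack of size p has a winning move iff p XOR X < p (reduce it to p XOR X).
  27: 27 XOR 3 = 24 < 27 — winning move (to 24).
  29: 29 XOR 3 = 30 ≥ 29 — no move.
  14: 14 XOR 3 = 13 < 14 — winning move (to 13).
  9: 9 XOR 3 = 10 ≥ 9 — no move.
  23: 23 XOR 3 = 20 < 23 — winning move (to 20).
  21: 21 XOR 3 = 22 ≥ 21 — no move.
That gives 3 winning moves.

3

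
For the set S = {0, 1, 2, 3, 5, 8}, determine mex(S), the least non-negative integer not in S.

The values 0, 1, 2, 3 are all present; 4 is the first non-negative integer missing from the set.

4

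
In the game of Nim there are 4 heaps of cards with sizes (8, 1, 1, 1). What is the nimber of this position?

9

Nim-sum: 8 ⊕ 1 ⊕ 1 ⊕ 1 = 9.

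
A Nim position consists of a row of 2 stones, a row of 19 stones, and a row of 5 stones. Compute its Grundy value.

Bitwise XOR of the heap sizes:
  00010  (2)
  10011  (19)
  00101  (5)
  -----
  10100  (20)

20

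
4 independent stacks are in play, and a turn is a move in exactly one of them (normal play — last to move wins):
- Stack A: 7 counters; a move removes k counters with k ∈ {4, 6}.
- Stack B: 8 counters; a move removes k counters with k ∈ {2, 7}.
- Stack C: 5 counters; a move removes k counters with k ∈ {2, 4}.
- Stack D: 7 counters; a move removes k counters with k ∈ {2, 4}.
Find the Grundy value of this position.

For stack A, compute g(0), g(1), … with moves {4, 6}:
k:     0  1  2  3  4  5  6  7
g(k):  0  0  0  0  1  1  1  1
So g(7) = 1.
Grundy values for stack B (subtraction set {2, 7}):
g(0) = mex{} = 0
g(1) = mex{} = 0
g(2) = mex{0} = 1
g(3) = mex{0} = 1
g(4) = mex{1} = 0
g(5) = mex{1} = 0
g(6) = mex{0} = 1
g(7) = mex{0} = 1
g(8) = mex{0,1} = 2
So g(8) = 2.
Grundy values for stack C (subtraction set {2, 4}):
k:     0  1  2  3  4  5
g(k):  0  0  1  1  2  2
So g(5) = 2.
For stack D, compute g(0), g(1), … with moves {2, 4}:
k:     0  1  2  3  4  5  6  7
g(k):  0  0  1  1  2  2  0  0
So g(7) = 0.
The value of a disjunctive sum is the nim-sum of the parts.
Combined value = 1 XOR 2 XOR 2 XOR 0 = 1.

1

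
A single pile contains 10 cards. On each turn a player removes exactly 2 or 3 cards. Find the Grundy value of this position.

Build the Grundy sequence with g(k) = mex{g(k−s) : s ∈ {2, 3}, s ≤ k}:
g(0) = mex{} = 0
g(1) = mex{} = 0
g(2) = mex{0} = 1
g(3) = mex{0} = 1
g(4) = mex{0,1} = 2
g(5) = mex{1} = 0
g(6) = mex{1,2} = 0
g(7) = mex{0,2} = 1
g(8) = mex{0} = 1
g(9) = mex{0,1} = 2
g(10) = mex{1} = 0
So g(10) = 0.

0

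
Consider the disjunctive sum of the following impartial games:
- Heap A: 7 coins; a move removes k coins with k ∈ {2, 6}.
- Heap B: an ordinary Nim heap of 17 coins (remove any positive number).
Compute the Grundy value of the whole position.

16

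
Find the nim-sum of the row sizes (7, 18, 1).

20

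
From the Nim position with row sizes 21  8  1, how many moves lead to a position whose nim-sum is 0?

1

Write each in binary and XOR column by column:
  10101  (21)
  01000  (8)
  00001  (1)
  -----
  11100  (28)
The overall nim-sum is X = 28. A row of size p has a winning move iff p XOR X < p (reduce it to p XOR X).
  21: 21 XOR 28 = 9 < 21 — winning move (to 9).
  8: 8 XOR 28 = 20 ≥ 8 — no move.
  1: 1 XOR 28 = 29 ≥ 1 — no move.
That gives 1 winning move.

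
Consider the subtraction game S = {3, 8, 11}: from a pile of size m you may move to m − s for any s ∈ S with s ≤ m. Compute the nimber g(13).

2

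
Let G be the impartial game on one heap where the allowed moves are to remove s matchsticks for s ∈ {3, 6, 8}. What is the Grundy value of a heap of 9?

3

Build the Grundy sequence with g(k) = mex{g(k−s) : s ∈ {3, 6, 8}, s ≤ k}:
k:     0  1  2  3  4  5  6  7  8  9
g(k):  0  0  0  1  1  1  2  2  2  3
So g(9) = 3.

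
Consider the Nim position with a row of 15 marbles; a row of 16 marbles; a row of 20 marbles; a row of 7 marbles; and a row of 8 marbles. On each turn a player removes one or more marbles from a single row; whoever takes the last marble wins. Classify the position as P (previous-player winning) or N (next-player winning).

N-position

Compute the nim-sum pairwise:
15 XOR 16 = 31
31 XOR 20 = 11
11 XOR 7 = 12
12 XOR 8 = 4
The nim-sum is 4 ≠ 0, so this is an N-position: the player to move can win.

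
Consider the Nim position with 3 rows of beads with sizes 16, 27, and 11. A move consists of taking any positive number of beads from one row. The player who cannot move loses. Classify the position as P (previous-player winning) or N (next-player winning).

P-position

In binary:
  10000  (16)
  11011  (27)
  01011  (11)
  -----
  00000  (0)
The nim-sum is 0, so this is a P-position: the player to move is in a losing position under optimal play.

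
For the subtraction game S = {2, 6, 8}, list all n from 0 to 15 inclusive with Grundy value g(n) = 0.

0, 1, 4, 5, 14, 15

Build the Grundy sequence with g(k) = mex{g(k−s) : s ∈ {2, 6, 8}, s ≤ k}:
k:     0  1  2  3  4  5  6  7  8  9 10 11 12 13 14 15
g(k):  0  0  1  1  0  0  1  1  2  2  3  3  2  2  0  0
The P-positions (g = 0) in 0..15 are 0, 1, 4, 5, 14, 15.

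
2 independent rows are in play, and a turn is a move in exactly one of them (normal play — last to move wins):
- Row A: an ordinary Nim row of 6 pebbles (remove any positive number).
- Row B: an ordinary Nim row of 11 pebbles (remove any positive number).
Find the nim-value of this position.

13

Row A is a plain Nim row of size 6, so its Grundy value is 6.
Row B is a plain Nim row of size 11, so its Grundy value is 11.
By the Sprague-Grundy theorem, the Grundy value of a sum of independent games is the XOR of the component values.
Combined value = 6 XOR 11 = 13.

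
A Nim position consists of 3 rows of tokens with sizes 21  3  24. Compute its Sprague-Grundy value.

14

Compute the nim-sum pairwise:
21 ⊕ 3 = 22
22 ⊕ 24 = 14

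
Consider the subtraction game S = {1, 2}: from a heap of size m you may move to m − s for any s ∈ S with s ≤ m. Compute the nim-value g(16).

Grundy values for subtraction set {1, 2}:
k:     0  1  2  3  4  5  6  7  8  9 10 11 12 13 14 15 16
g(k):  0  1  2  0  1  2  0  1  2  0  1  2  0  1  2  0  1
So g(16) = 1.

1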